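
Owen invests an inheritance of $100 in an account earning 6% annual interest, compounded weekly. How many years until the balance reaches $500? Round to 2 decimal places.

26.84 years

We need (1 + 0.00115385)^(52t) = 5, so 52t = ln 5 / ln 1.001154 ≈ 1395.6508.
t ≈ 1395.6508/52 = 26.8394 years.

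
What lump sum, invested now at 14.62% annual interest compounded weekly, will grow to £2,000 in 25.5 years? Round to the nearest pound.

Periodic rate = 14.62%/52 = 0.00281154; 1326 periods.
P = 2,000/(1 + 0.1462/52)^1326 ≈ 2,000/41.38294975 ≈ 48.3291.

£48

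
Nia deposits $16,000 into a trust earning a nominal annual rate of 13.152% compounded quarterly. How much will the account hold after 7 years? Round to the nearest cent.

Periodic rate = 13.152%/4 = 0.03288; periods = 4·7 = 28.
A = 16,000·(1 + 0.03288)^28 ≈ 16,000·2.4739806999 ≈ 39,583.6912.

$39,583.69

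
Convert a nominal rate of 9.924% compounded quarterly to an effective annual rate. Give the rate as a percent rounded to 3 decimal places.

EAR = (1 + 9.924%/4)^4 − 1 = (1 + 0.02481)^4 − 1.
(1 + 0.02481)^4 ≈ 1.102995, so EAR ≈ 10.29947%.

10.299%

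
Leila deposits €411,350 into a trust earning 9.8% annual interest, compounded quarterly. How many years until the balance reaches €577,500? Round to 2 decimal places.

(1 + 0.0245)^(4t) = 577,500/411,350 = 1.4039.
4t·ln(1 + 0.0245) = ln(1.4039); 4t = 0.33926/0.0242047 ≈ 14.0165.
t ≈ 3.5041 years.

3.50 years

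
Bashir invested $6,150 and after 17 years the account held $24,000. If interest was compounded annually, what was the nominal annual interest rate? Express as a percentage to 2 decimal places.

8.34%

(1 + r)^17 = 24,000/6,150 = 3.90244.
1 + r = 3.90244^(1/17) ≈ 1.083389, so r ≈ 0.0833891.
r ≈ 8.33891%.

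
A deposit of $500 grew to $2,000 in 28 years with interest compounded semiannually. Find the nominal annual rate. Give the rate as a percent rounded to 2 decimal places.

5.01%

(1 + r/2)^56 = 2,000/500 = 4.
1 + r/2 = 4^(1/56) ≈ 1.025064, so r/2 ≈ 0.0250642.
r ≈ 2·0.0250642 = 5.01284%.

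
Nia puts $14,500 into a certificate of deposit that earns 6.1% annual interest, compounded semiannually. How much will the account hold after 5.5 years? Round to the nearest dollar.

$20,179

Periodic rate = 6.1%/2 = 0.0305; periods = 2·5.5 = 11.
A = 14,500·(1 + 0.0305)^11 ≈ 14,500·1.3916433776 ≈ 20,178.8290.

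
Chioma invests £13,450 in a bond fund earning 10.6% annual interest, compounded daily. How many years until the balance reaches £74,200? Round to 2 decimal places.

16.11 years

(1 + 0.000290411)^(365t) = 74,200/13,450 = 5.5167.
365t·ln(1 + 0.000290411) = ln(5.5167); 365t = 1.7078/0.000290369 ≈ 5881.4344.
t ≈ 16.1135 years.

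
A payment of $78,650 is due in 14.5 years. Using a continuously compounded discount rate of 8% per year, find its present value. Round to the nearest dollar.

$24,656

P = A·e^(−rt) = 78,650·e^(−1.16).
e^(−1.16) ≈ 0.31348618088, so P ≈ 24,655.6881.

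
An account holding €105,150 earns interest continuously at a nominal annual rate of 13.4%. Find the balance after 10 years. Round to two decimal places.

€401,572.42

A = P·e^(rt) = 105,150·e^(0.134·10) = 105,150·e^1.34.
e^1.34 ≈ 3.81904350537, so A ≈ 401,572.4246.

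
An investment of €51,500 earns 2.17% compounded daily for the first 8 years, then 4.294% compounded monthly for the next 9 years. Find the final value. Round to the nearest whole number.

€90,102

Phase 1: 51,500·(1 + 0.0217/365)^2920 ≈ 61,263.0353.
Phase 2: 61,263.0353·(1 + 0.04294/12)^108 ≈ 90,102.4045.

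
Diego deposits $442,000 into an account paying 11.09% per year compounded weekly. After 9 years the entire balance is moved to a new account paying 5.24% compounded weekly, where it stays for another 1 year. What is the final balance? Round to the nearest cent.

After 9 years at 11.09%: 442,000 × 2.710239996955 ≈ 1,197,926.0787.
Then 1 years at 5.24%: 1,197,926.0787 × 1.053769374268 ≈ 1,262,337.8143.

$1,262,337.81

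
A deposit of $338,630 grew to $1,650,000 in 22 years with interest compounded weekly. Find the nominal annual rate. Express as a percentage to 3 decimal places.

7.203%

(1 + r/52)^1144 = 1,650,000/338,630 = 4.87257.
1 + r/52 = 4.87257^(1/1144) ≈ 1.001385, so r/52 ≈ 0.00138524.
r ≈ 52·0.00138524 = 7.20327%.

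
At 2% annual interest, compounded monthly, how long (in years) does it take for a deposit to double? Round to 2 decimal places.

(1 + 0.00166667)^(12t) = 2.
12t = ln 2 / ln(1 + 0.00166667) ≈ 0.69315/0.00166528 ≈ 416.2348.
t ≈ 34.6862.

34.69 years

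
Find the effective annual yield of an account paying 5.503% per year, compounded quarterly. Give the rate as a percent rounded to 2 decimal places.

5.62%

EAR = (1 + 5.503%/4)^4 − 1 = (1 + 0.0137575)^4 − 1.
(1 + 0.0137575)^4 ≈ 1.056176, so EAR ≈ 5.61761%.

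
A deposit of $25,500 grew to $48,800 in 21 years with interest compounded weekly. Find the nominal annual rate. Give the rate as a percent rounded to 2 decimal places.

(1 + r/52)^1092 = 48,800/25,500 = 1.91373.
1 + r/52 = 1.91373^(1/1092) ≈ 1.000595, so r/52 ≈ 0.000594547.
r ≈ 52·0.000594547 = 3.09164%.

3.09%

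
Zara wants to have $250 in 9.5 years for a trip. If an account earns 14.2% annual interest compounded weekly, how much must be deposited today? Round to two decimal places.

$64.99

Periodic rate = 14.2%/52 = 0.00273077; 494 periods.
P = 250/(1 + 0.142/52)^494 ≈ 250/3.84649153 ≈ 64.9943.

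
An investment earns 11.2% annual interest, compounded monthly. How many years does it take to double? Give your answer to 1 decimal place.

6.2 years

(1 + 0.00933333)^(12t) = 2.
12t = ln 2 / ln(1 + 0.00933333) ≈ 0.69315/0.00929005 ≈ 74.6118.
t ≈ 6.2177.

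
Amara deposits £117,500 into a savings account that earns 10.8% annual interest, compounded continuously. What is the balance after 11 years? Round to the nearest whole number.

A = P·e^(rt) = 117,500·e^(0.108·11) = 117,500·e^1.188.
e^1.188 ≈ 3.28051361475, so A ≈ 385,460.3497.

£385,460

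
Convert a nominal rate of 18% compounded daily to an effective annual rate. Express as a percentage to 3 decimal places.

EAR = (1 + 18%/365)^365 − 1 = (1 + 0.000493151)^365 − 1.
(1 + 0.000493151)^365 ≈ 1.197164, so EAR ≈ 19.71642%.

19.716%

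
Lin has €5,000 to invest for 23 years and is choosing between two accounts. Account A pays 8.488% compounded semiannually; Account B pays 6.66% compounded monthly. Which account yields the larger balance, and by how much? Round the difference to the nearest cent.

Account A, by €10,796.61

Account A growth factor: (1 + 0.04244)^46 ≈ 6.7662666345; balance ≈ 33,831.3332.
Account B growth factor: (1 + 0.00555)^276 ≈ 4.606944862; balance ≈ 23,034.7243.
Account A is larger by 10,796.6089.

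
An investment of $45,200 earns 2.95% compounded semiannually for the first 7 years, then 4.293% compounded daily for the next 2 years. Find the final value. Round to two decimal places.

After 7 years at 2.95%: 45,200 × 1.2275150905 ≈ 55,483.6821.
Then 2 years at 4.293%: 55,483.6821 × 1.0896482646 ≈ 60,457.6979.

$60,457.70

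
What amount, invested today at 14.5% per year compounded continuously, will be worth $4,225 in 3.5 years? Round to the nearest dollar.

P = A·e^(−rt) = 4,225·e^(−0.5075).
e^(−0.5075) ≈ 0.6019986959, so P ≈ 2,543.4445.

$2,543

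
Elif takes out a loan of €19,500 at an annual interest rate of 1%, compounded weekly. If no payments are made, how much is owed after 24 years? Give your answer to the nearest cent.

Periodic rate = 1%/52 = 0.000192308; periods = 52·24 = 1248.
A = 19,500·(1 + 0.01/52)^1248 ≈ 19,500·1.2712198179 ≈ 24,788.7864.

€24,788.79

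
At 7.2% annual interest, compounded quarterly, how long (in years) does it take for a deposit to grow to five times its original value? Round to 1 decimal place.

22.6 years

(1 + 0.018)^(4t) = 5.
4t = ln 5 / ln(1 + 0.018) ≈ 1.6094/0.0178399 ≈ 90.2155.
t ≈ 22.5539.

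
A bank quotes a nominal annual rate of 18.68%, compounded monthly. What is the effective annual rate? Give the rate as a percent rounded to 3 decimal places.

20.365%

EAR = (1 + 18.68%/12)^12 − 1 = (1 + 0.0155667)^12 − 1.
(1 + 0.0155667)^12 ≈ 1.203653, so EAR ≈ 20.36529%.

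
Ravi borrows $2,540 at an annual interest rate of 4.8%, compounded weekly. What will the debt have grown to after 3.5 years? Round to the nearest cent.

Growth factor = (1 + 0.048/52)^182 ≈ 1.182844948.
A ≈ 2,540 × 1.182844948 ≈ 3,004.4262.

$3,004.43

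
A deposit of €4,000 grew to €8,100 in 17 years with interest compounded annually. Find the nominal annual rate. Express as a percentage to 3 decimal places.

4.238%

(1 + r)^17 = 8,100/4,000 = 2.025.
1 + r = 2.025^(1/17) ≈ 1.042377, so r ≈ 0.0423774.
r ≈ 4.23774%.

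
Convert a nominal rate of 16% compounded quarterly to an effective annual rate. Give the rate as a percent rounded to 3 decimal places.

16.986%

One year is 4 periods at 0.04 each: (1 + 0.04)^4 ≈ 1.169859.
EAR = 1.169859 − 1 ≈ 16.98586%.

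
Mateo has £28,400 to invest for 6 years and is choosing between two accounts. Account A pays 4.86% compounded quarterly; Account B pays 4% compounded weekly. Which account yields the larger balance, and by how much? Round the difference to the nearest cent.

A: (1 + 0.01215)^24 ≈ 1.3362173505, so 28,400 × 1.3362173505 ≈ 37,948.5728.
B: (1 + 0.04/52)^312 ≈ 1.2711318698, so 28,400 × 1.2711318698 ≈ 36,100.1451.
Difference ≈ 1,848.4277 in favor of A.

Account A, by £1,848.43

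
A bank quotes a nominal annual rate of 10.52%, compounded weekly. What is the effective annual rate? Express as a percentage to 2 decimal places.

11.08%

EAR = (1 + 10.52%/52)^52 − 1 = (1 + 0.00202308)^52 − 1.
(1 + 0.00202308)^52 ≈ 1.110815, so EAR ≈ 11.08147%.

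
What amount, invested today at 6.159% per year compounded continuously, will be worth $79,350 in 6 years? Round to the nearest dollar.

$54,835

P = A·e^(−rt) = 79,350·e^(−0.36954).
e^(−0.36954) ≈ 0.69105214152, so P ≈ 54,834.9874.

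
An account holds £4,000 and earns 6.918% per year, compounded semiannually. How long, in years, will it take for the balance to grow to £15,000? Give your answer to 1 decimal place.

We need (1 + 0.03459)^(2t) = 3.75, so 2t = ln 3.75 / ln 1.03459 ≈ 38.8692.
t ≈ 38.8692/2 = 19.4346 years.

19.4 years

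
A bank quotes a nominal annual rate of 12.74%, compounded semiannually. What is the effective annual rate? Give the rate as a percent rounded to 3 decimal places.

13.146%

One year is 2 periods at 0.0637 each: (1 + 0.0637)^2 ≈ 1.131458.
EAR = 1.131458 − 1 ≈ 13.14577%.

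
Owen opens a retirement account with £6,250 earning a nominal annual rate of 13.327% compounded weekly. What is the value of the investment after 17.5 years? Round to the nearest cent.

£64,188.43

Periodic rate = 13.327%/52 = 0.00256288; periods = 52·17.5 = 910.
A = 6,250·(1 + 0.13327/52)^910 ≈ 6,250·10.270148513 ≈ 64,188.4282.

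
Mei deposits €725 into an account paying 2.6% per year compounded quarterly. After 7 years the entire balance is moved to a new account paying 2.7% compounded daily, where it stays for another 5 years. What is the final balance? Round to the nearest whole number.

€995

After 7 years at 2.6%: 725 × 1.19890789 ≈ 869.2082.
Then 5 years at 2.7%: 869.2082 × 1.14453107 ≈ 994.8358.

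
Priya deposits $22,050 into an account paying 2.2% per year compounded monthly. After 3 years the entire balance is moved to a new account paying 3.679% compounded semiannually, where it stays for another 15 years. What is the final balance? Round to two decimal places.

$40,694.30

After 3 years at 2.2%: 22,050 × 1.0681621703 ≈ 23,552.9759.
Then 15 years at 3.679%: 23,552.9759 × 1.7277772531 ≈ 40,694.2959.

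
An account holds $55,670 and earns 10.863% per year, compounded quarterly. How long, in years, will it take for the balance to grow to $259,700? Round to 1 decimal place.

14.4 years

(1 + 0.0271575)^(4t) = 259,700/55,670 = 4.665.
4t·ln(1 + 0.0271575) = ln(4.665); 4t = 1.5401/0.0267953 ≈ 57.4760.
t ≈ 14.3690 years.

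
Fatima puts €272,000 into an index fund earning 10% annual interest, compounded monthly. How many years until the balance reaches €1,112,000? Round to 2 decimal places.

14.14 years

We need (1 + 0.00833333)^(12t) = 4.0882, so 12t = ln 4.0882 / ln 1.008333 ≈ 169.6767.
t ≈ 169.6767/12 = 14.1397 years.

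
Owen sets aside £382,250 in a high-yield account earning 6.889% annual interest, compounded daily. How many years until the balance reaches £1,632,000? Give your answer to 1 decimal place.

We need (1 + 0.00018874)^(365t) = 4.2695, so 365t = ln 4.2695 / ln 1.000189 ≈ 7691.1400.
t ≈ 7691.1400/365 = 21.0716 years.

21.1 years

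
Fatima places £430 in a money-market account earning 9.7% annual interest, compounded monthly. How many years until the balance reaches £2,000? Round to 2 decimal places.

15.91 years

(1 + 0.00808333)^(12t) = 2,000/430 = 4.6512.
12t·ln(1 + 0.00808333) = ln(4.6512); 12t = 1.5371/0.00805084 ≈ 190.9264.
t ≈ 15.9105 years.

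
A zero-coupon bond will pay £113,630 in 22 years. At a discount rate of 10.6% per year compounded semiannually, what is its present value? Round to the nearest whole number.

Periodic rate = 10.6%/2 = 0.053; 44 periods.
P = 113,630/(1 + 0.053)^44 ≈ 113,630/9.70171097064 ≈ 11,712.3671.

£11,712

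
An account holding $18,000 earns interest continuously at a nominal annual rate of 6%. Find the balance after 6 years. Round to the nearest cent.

$25,799.93

A = P·e^(rt) = 18,000·e^(0.06·6) = 18,000·e^0.36.
e^0.36 ≈ 1.4333294146, so A ≈ 25,799.9295.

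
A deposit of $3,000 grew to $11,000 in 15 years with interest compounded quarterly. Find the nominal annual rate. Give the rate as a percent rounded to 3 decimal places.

The 60-period growth factor is 11,000/3,000 = 3.66667.
r/4 = 3.66667^(1/60) − 1 ≈ 0.0218909, so r ≈ 4·0.0218909 = 8.75635%.

8.756%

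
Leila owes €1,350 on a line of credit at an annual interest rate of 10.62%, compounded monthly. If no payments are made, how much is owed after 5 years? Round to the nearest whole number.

Growth factor = (1 + 0.00885)^60 ≈ 1.696664215.
A ≈ 1,350 × 1.696664215 ≈ 2,290.4967.

€2,290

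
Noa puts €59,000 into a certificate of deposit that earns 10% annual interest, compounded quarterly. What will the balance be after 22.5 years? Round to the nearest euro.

€544,503

Growth factor = (1 + 0.025)^90 ≈ 9.22885633189.
A ≈ 59,000 × 9.22885633189 ≈ 544,502.5236.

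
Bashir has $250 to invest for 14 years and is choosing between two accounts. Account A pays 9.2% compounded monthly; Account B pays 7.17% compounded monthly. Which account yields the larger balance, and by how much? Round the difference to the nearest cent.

Account A growth factor: (1 + 0.092/12)^168 ≈ 3.60776244; balance ≈ 901.9406.
Account B growth factor: (1 + 0.005975)^168 ≈ 2.7204928; balance ≈ 680.1232.
Account A is larger by 221.8174.

Account A, by $221.82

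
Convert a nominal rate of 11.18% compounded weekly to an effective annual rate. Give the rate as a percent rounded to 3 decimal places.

11.815%

One year is 52 periods at 0.00215 each: (1 + 0.00215)^52 ≈ 1.118155.
EAR = 1.118155 − 1 ≈ 11.81550%.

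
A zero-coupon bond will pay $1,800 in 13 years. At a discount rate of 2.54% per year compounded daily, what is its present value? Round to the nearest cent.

Growth factor = (1 + 0.0254/365)^4745 ≈ 1.391230367.
P = 1,800/1.391230367 ≈ 1,293.8188.

$1,293.82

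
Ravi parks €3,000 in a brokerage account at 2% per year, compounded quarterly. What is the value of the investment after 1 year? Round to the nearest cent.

Periodic rate = 2%/4 = 0.005; periods = 4·1 = 4.
A = 3,000·(1 + 0.005)^4 ≈ 3,000·1.020150501 ≈ 3,060.4515.

€3,060.45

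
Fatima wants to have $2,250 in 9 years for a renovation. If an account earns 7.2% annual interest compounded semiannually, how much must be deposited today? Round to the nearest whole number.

$1,190

Growth factor = (1 + 0.036)^18 ≈ 1.890060027.
P = 2,250/1.890060027 ≈ 1,190.4384.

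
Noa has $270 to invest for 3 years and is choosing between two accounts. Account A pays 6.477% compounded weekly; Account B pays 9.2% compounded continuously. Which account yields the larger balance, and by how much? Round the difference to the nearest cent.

Account A growth factor: (1 + 0.06477/52)^156 ≈ 1.21432587; balance ≈ 327.8680.
Account B growth factor: e^(0.092·3) = e^0.276 ≈ 1.31784786; balance ≈ 355.8189.
Account B is larger by 27.9509.

Account B, by $27.95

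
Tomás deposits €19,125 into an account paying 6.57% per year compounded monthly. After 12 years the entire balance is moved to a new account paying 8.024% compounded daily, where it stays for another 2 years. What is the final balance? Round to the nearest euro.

Phase 1: 19,125·(1 + 0.005475)^144 ≈ 41,982.2110.
Phase 2: 41,982.2110·(1 + 0.08024/365)^730 ≈ 49,289.3653.

€49,289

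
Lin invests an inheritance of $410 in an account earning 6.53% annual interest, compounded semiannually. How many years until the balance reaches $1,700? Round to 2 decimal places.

22.13 years

We need (1 + 0.03265)^(2t) = 4.1463, so 2t = ln 4.1463 / ln 1.03265 ≈ 44.2671.
t ≈ 44.2671/2 = 22.1335 years.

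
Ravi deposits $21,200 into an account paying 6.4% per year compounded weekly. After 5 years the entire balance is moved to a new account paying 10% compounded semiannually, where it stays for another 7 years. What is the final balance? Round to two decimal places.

$57,792.95

After 5 years at 6.4%: 21,200 × 1.3768568251 ≈ 29,189.3647.
Then 7 years at 10%: 29,189.3647 × 1.9799315994 ≈ 57,792.9455.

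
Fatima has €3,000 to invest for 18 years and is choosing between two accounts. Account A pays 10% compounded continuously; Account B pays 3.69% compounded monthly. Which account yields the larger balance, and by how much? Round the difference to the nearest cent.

A: e^(0.1·18) = e^1.8 ≈ 6.0496474644, so 3,000 × 6.0496474644 ≈ 18,148.9424.
B: (1 + 0.003075)^216 ≈ 1.940956477, so 3,000 × 1.940956477 ≈ 5,822.8694.
Difference ≈ 12,326.0730 in favor of A.

Account A, by €12,326.07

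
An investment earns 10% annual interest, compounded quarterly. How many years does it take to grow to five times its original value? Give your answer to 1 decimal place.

16.3 years

(1 + 0.025)^(4t) = 5.
4t = ln 5 / ln(1 + 0.025) ≈ 1.6094/0.0246926 ≈ 65.1789.
t ≈ 16.2947.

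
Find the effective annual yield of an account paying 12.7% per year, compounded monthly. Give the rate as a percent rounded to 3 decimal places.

13.466%

One year is 12 periods at 0.0105833 each: (1 + 0.0105833)^12 ≈ 1.13466.
EAR = 1.13466 − 1 ≈ 13.46596%.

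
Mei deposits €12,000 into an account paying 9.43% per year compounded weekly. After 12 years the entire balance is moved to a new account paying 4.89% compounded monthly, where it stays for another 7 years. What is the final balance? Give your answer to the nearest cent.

After 12 years at 9.43%: 12,000 × 3.097437579 ≈ 37,169.2509.
Then 7 years at 4.89%: 37,169.2509 × 1.4072035718 ≈ 52,304.7027.

€52,304.70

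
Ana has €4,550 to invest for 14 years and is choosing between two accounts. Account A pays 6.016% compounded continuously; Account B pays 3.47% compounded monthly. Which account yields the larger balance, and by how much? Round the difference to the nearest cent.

A: e^(0.06016·14) = e^0.84224 ≈ 2.3215614545, so 4,550 × 2.3215614545 ≈ 10,563.1046.
B: (1 + 0.0347/12)^168 ≈ 1.624335754, so 4,550 × 1.624335754 ≈ 7,390.7277.
Difference ≈ 3,172.3769 in favor of A.

Account A, by €3,172.38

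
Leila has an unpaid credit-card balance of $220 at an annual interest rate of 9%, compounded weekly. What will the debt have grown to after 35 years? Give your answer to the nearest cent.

Periodic rate = 9%/52 = 0.00173077; periods = 52·35 = 1820.
A = 220·(1 + 0.09/52)^1820 ≈ 220·23.2726111 ≈ 5,119.9744.

$5,119.97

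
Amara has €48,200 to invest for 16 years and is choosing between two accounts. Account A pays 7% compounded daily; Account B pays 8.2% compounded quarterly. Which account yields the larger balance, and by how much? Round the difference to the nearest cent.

A: (1 + 0.07/365)^5840 ≈ 3.0645251061, so 48,200 × 3.0645251061 ≈ 147,710.1101.
B: (1 + 0.0205)^64 ≈ 3.66465064612, so 48,200 × 3.66465064612 ≈ 176,636.1611.
Difference ≈ 28,926.0510 in favor of B.

Account B, by €28,926.05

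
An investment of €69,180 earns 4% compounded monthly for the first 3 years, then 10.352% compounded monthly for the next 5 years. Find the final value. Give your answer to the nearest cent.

After 3 years at 4%: 69,180 × 1.12727187452 ≈ 77,984.6683.
Then 5 years at 10.352%: 77,984.6683 × 1.67427489993 ≈ 130,567.7727.

€130,567.77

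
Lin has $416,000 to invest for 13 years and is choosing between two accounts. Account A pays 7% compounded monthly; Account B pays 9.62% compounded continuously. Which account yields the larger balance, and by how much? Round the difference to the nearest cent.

Account B, by $422,104.74

A: (1 + 0.07/12)^156 ≈ 2.477762933492, so 416,000 × 2.477762933492 ≈ 1,030,749.3803.
B: e^(0.0962·13) = e^1.2506 ≈ 3.492437791624, so 416,000 × 3.492437791624 ≈ 1,452,854.1213.
Difference ≈ 422,104.7410 in favor of B.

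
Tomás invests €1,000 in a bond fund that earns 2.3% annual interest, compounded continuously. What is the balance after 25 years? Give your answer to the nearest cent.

€1,777.13

A = P·e^(rt) = 1,000·e^(0.023·25) = 1,000·e^0.575.
e^0.575 ≈ 1.777130527, so A ≈ 1,777.1305.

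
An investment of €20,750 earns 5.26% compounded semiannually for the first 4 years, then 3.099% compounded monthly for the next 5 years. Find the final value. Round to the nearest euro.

€29,814

After 4 years at 5.26%: 20,750 × 1.2308202455 ≈ 25,539.5201.
Then 5 years at 3.099%: 25,539.5201 × 1.167366392 ≈ 29,813.9774.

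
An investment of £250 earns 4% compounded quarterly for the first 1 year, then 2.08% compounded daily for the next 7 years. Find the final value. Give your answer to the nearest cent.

Phase 1: 250·(1 + 0.01)^4 ≈ 260.1510.
Phase 2: 260.1510·(1 + 0.0208/365)^2555 ≈ 300.9241.

£300.92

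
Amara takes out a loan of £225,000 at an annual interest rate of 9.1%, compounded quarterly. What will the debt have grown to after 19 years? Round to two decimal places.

Periodic rate = 9.1%/4 = 0.02275; periods = 4·19 = 76.
A = 225,000·(1 + 0.02275)^76 ≈ 225,000·5.52689356222 ≈ 1,243,551.0515.

£1,243,551.05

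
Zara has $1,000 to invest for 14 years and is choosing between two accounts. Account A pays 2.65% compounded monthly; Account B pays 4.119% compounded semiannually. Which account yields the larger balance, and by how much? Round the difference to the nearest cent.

Account B, by $321.10

Account A growth factor: (1 + 0.0265/12)^168 ≈ 1.448590415; balance ≈ 1,448.5904.
Account B growth factor: (1 + 0.020595)^28 ≈ 1.76968601; balance ≈ 1,769.6860.
Account B is larger by 321.0956.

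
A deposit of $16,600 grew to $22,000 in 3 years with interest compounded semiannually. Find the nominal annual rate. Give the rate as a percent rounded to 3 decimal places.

The 6-period growth factor is 22,000/16,600 = 1.3253.
r/2 = 1.3253^(1/6) − 1 ≈ 0.0480591, so r ≈ 2·0.0480591 = 9.61182%.

9.612%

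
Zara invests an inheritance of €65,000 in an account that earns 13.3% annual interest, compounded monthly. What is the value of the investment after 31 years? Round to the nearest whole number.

€3,923,371

Periodic rate = 13.3%/12 = 0.0110833; periods = 12·31 = 372.
A = 65,000·(1 + 0.133/12)^372 ≈ 65,000·60.35954771854 ≈ 3,923,370.6017.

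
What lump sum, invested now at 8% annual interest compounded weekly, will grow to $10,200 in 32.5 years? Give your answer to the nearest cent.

$759.11

Periodic rate = 8%/52 = 0.00153846; 1690 periods.
P = 10,200/(1 + 0.08/52)^1690 ≈ 10,200/13.436864999 ≈ 759.1056.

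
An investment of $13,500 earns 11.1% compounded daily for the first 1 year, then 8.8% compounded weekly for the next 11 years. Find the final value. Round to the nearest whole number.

$39,680

Phase 1: 13,500·(1 + 0.111/365)^365 ≈ 15,084.5767.
Phase 2: 15,084.5767·(1 + 0.088/52)^572 ≈ 39,680.2926.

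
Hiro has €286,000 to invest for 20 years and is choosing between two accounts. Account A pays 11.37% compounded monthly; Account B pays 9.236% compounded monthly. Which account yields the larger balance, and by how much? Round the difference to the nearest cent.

Account A, by €948,768.04

Account A growth factor: (1 + 0.009475)^240 ≈ 9.614712669057; balance ≈ 2,749,807.8234.
Account B growth factor: (1 + 0.09236/12)^240 ≈ 6.297341905675; balance ≈ 1,801,039.7850.
Account A is larger by 948,768.0383.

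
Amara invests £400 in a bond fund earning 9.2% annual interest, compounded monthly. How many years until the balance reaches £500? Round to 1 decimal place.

We need (1 + 0.00766667)^(12t) = 1.25, so 12t = ln 1.25 / ln 1.007667 ≈ 29.2171.
t ≈ 29.2171/12 = 2.4348 years.

2.4 years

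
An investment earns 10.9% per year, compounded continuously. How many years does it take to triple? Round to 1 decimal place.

10.1 years

e^(0.109t) = 3, so 0.109t = ln 3 ≈ 1.0986.
t ≈ 1.0986/0.109 ≈ 10.0790.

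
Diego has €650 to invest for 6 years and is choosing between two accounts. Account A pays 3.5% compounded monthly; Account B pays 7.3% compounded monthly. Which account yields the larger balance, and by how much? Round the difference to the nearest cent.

Account A growth factor: (1 + 0.035/12)^72 ≈ 1.23330104; balance ≈ 801.6457.
Account B growth factor: (1 + 0.073/12)^72 ≈ 1.547550144; balance ≈ 1,005.9076.
Account B is larger by 204.2619.

Account B, by €204.26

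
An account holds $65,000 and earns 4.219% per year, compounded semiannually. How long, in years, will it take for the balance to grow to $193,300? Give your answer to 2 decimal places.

26.10 years

We need (1 + 0.021095)^(2t) = 2.9738, so 2t = ln 2.9738 / ln 1.021095 ≈ 52.2072.
t ≈ 52.2072/2 = 26.1036 years.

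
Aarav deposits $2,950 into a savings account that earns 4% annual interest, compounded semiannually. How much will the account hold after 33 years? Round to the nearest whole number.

$10,900

Growth factor = (1 + 0.02)^66 ≈ 3.6949735703.
A ≈ 2,950 × 3.6949735703 ≈ 10,900.1720.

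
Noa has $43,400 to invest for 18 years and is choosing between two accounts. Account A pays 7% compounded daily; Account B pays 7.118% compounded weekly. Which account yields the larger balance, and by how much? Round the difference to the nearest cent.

A: (1 + 0.07/365)^6570 ≈ 3.52499561936, so 43,400 × 3.52499561936 ≈ 152,984.8099.
B: (1 + 0.07118/52)^936 ≈ 3.59794874205, so 43,400 × 3.59794874205 ≈ 156,150.9754.
Difference ≈ 3,166.1655 in favor of B.

Account B, by $3,166.17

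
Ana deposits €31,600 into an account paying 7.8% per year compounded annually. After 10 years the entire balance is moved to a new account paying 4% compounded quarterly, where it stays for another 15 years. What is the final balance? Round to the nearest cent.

€121,662.61

Phase 1: 31,600·(1 + 0.078)^10 ≈ 66,969.1353.
Phase 2: 66,969.1353·(1 + 0.01)^60 ≈ 121,662.6069.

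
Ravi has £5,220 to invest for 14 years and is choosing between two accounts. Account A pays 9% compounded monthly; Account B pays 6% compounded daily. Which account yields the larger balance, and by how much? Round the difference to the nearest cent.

A: (1 + 0.0075)^168 ≈ 3.5088855955, so 5,220 × 3.5088855955 ≈ 18,316.3828.
B: (1 + 0.06/365)^5110 ≈ 2.3162070753, so 5,220 × 2.3162070753 ≈ 12,090.6009.
Difference ≈ 6,225.7819 in favor of A.

Account A, by £6,225.78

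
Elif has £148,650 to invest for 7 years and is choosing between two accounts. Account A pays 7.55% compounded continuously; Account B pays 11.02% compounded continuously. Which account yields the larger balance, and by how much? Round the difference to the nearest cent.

Account B, by £69,331.29

Account A growth factor: e^(0.0755·7) = e^0.5285 ≈ 1.6963858205; balance ≈ 252,167.7522.
Account B growth factor: e^(0.1102·7) = e^0.7714 ≈ 2.1627920441; balance ≈ 321,499.0374.
Account B is larger by 69,331.2851.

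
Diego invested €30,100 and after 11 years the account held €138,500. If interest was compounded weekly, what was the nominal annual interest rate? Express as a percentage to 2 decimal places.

(1 + r/52)^572 = 138,500/30,100 = 4.60133.
1 + r/52 = 4.60133^(1/572) ≈ 1.002672, so r/52 ≈ 0.002672.
r ≈ 52·0.002672 = 13.89439%.

13.89%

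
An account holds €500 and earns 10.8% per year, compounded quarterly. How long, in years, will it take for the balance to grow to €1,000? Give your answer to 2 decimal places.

(1 + 0.027)^(4t) = 1,000/500 = 2.
4t·ln(1 + 0.027) = ln(2); 4t = 0.69315/0.0266419 ≈ 26.0172.
t ≈ 6.5043 years.

6.50 years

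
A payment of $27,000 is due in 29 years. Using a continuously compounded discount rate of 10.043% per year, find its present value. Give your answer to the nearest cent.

$1,467.22

P = A·e^(−rt) = 27,000·e^(−2.91247).
e^(−2.91247) ≈ 0.054341340855, so P ≈ 1,467.2162.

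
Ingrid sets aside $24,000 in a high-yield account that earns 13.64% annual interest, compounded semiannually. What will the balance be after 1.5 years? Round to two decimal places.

$29,252.90

Growth factor = (1 + 0.0682)^3 ≈ 1.2188709346.
A ≈ 24,000 × 1.2188709346 ≈ 29,252.9024.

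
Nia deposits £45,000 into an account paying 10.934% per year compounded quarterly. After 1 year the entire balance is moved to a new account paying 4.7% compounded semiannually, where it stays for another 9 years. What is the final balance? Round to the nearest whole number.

£76,145

After 1 years at 10.934%: 45,000 × 1.1139054708 ≈ 50,125.7462.
Then 9 years at 4.7%: 50,125.7462 × 1.5190820989 ≈ 76,145.1237.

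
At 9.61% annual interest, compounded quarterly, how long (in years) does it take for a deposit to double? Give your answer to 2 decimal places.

(1 + 0.024025)^(4t) = 2.
4t = ln 2 / ln(1 + 0.024025) ≈ 0.69315/0.0237409 ≈ 29.1963.
t ≈ 7.2991.

7.30 years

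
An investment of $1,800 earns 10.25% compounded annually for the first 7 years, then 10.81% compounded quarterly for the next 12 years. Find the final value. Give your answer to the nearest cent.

Phase 1: 1,800·(1 + 0.1025)^7 ≈ 3,563.8769.
Phase 2: 3,563.8769·(1 + 0.027025)^48 ≈ 12,817.7392.

$12,817.74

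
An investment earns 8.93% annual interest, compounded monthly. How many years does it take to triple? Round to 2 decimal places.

(1 + 0.00744167)^(12t) = 3.
12t = ln 3 / ln(1 + 0.00744167) ≈ 1.0986/0.00741411 ≈ 148.1785.
t ≈ 12.3482.

12.35 years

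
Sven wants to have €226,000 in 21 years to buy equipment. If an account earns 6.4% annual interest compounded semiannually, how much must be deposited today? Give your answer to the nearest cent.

€60,195.10

Growth factor = (1 + 0.032)^42 ≈ 3.75445831002.
P = 226,000/3.75445831002 ≈ 60,195.1018.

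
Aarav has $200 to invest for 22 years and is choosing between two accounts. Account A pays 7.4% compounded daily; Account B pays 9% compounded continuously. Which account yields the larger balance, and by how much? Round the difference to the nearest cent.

A: (1 + 0.074/365)^8030 ≈ 5.092836743, so 200 × 5.092836743 ≈ 1,018.5673.
B: e^(0.09·22) = e^1.98 ≈ 7.242742985, so 200 × 7.242742985 ≈ 1,448.5486.
Difference ≈ 429.9812 in favor of B.

Account B, by $429.98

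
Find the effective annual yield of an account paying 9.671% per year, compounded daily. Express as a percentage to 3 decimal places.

10.153%

EAR = (1 + 9.671%/365)^365 − 1 = (1 + 0.000264959)^365 − 1.
(1 + 0.000264959)^365 ≈ 1.101527, so EAR ≈ 10.15268%.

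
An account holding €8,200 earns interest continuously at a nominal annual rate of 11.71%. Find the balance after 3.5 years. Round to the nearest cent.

€12,354.05

A = P·e^(rt) = 8,200·e^(0.1171·3.5) = 8,200·e^0.40985.
e^0.40985 ≈ 1.5065917794, so A ≈ 12,354.0526.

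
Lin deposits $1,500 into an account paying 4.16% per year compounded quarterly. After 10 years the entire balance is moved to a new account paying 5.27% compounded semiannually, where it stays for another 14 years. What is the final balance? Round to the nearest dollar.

$4,700

Phase 1: 1,500·(1 + 0.0104)^40 ≈ 2,268.9491.
Phase 2: 2,268.9491·(1 + 0.02635)^28 ≈ 4,700.0057.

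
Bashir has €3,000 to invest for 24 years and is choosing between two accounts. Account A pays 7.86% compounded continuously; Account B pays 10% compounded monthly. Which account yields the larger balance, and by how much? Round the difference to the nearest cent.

A: e^(0.0786·24) = e^1.8864 ≈ 6.5955817959, so 3,000 × 6.5955817959 ≈ 19,786.7454.
B: (1 + 0.1/12)^288 ≈ 10.914096501, so 3,000 × 10.914096501 ≈ 32,742.2895.
Difference ≈ 12,955.5441 in favor of B.

Account B, by €12,955.54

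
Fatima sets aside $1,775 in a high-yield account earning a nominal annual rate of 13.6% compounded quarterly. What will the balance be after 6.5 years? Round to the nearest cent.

$4,233.82

Periodic rate = 13.6%/4 = 0.034; periods = 4·6.5 = 26.
A = 1,775·(1 + 0.034)^26 ≈ 1,775·2.385250567 ≈ 4,233.8198.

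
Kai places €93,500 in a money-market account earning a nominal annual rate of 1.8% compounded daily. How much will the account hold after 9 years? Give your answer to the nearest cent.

€109,942.49

Periodic rate = 1.8%/365 = 0.0000493151; periods = 365·9 = 3285.
A = 93,500·(1 + 0.018/365)^3285 ≈ 93,500·1.17585554449 ≈ 109,942.4934.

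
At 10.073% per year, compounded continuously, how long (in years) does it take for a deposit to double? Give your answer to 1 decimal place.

6.9 years

e^(0.10073t) = 2, so 0.10073t = ln 2 ≈ 0.69315.
t ≈ 0.69315/0.10073 ≈ 6.8812.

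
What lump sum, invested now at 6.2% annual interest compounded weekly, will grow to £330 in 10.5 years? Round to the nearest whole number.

£172

Growth factor = (1 + 0.062/52)^546 ≈ 1.91671391.
P = 330/1.91671391 ≈ 172.1697.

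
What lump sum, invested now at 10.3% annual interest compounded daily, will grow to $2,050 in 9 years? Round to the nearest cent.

Periodic rate = 10.3%/365 = 0.000282192; 3285 periods.
P = 2,050/(1 + 0.103/365)^3285 ≈ 2,050/2.526586617 ≈ 811.3714.

$811.37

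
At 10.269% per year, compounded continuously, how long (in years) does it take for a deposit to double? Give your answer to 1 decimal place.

e^(0.10269t) = 2, so 0.10269t = ln 2 ≈ 0.69315.
t ≈ 0.69315/0.10269 ≈ 6.7499.

6.7 years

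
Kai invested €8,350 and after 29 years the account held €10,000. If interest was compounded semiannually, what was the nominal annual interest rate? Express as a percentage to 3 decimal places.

The 58-period growth factor is 10,000/8,350 = 1.1976.
r/2 = 1.1976^(1/58) − 1 ≈ 0.00311386, so r ≈ 2·0.00311386 = 0.62277%.

0.623%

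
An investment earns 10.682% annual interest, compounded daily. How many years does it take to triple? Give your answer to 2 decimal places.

10.29 years

(1 + 0.000292658)^(365t) = 3.
365t = ln 3 / ln(1 + 0.000292658) ≈ 1.0986/0.000292615 ≈ 3754.4669.
t ≈ 10.2862.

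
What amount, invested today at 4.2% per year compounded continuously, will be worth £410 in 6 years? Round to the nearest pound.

£319

P = A·e^(−rt) = 410·e^(−0.252).
e^(−0.252) ≈ 0.777244738, so P ≈ 318.6703.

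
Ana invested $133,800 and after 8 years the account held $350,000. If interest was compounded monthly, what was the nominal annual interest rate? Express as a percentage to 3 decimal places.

The 96-period growth factor is 350,000/133,800 = 2.61584.
r/12 = 2.61584^(1/96) − 1 ≈ 0.0100669, so r ≈ 12·0.0100669 = 12.08024%.

12.080%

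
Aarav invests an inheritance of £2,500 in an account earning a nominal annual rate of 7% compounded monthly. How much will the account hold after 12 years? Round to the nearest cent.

Growth factor = (1 + 0.07/12)^144 ≈ 2.310720744.
A ≈ 2,500 × 2.310720744 ≈ 5,776.8019.

£5,776.80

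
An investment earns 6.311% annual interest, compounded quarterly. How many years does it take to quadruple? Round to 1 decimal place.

(1 + 0.0157775)^(4t) = 4.
4t = ln 4 / ln(1 + 0.0157775) ≈ 1.3863/0.0156543 ≈ 88.5566.
t ≈ 22.1392.

22.1 years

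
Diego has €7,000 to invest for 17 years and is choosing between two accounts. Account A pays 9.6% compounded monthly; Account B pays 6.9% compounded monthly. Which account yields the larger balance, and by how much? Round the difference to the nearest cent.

Account A, by €13,021.11

A: (1 + 0.008)^204 ≈ 5.0809924589, so 7,000 × 5.0809924589 ≈ 35,566.9472.
B: (1 + 0.00575)^204 ≈ 3.2208345305, so 7,000 × 3.2208345305 ≈ 22,545.8417.
Difference ≈ 13,021.1055 in favor of A.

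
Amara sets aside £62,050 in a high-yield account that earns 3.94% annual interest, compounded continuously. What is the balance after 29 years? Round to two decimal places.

A = P·e^(rt) = 62,050·e^(0.0394·29) = 62,050·e^1.1426.
e^1.1426 ≈ 3.13490854058, so A ≈ 194,521.0749.

£194,521.07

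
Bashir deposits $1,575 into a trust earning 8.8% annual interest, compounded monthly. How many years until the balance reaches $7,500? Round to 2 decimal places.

We need (1 + 0.00733333)^(12t) = 4.7619, so 12t = ln 4.7619 / ln 1.007333 ≈ 213.5950.
t ≈ 213.5950/12 = 17.7996 years.

17.80 years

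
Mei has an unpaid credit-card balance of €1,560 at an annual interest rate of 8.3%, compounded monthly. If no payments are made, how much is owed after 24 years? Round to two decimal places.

€11,356.93

Periodic rate = 8.3%/12 = 0.00691667; periods = 12·24 = 288.
A = 1,560·(1 + 0.083/12)^288 ≈ 1,560·7.2800854667 ≈ 11,356.9333.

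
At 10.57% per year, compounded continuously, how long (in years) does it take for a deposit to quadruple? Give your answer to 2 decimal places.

e^(0.1057t) = 4, so 0.1057t = ln 4 ≈ 1.3863.
t ≈ 1.3863/0.1057 ≈ 13.1154.

13.12 years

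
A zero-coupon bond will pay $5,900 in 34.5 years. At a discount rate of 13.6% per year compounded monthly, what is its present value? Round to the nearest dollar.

$56

Growth factor = (1 + 0.136/12)^414 ≈ 106.2304929.
P = 5,900/106.2304929 ≈ 55.5396.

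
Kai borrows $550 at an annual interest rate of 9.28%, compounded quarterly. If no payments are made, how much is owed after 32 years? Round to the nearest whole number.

$10,359

Growth factor = (1 + 0.0232)^128 ≈ 18.834236878.
A ≈ 550 × 18.834236878 ≈ 10,358.8303.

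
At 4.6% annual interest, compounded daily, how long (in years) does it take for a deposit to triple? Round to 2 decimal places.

(1 + 0.000126027)^(365t) = 3.
365t = ln 3 / ln(1 + 0.000126027) ≈ 1.0986/0.000126019 ≈ 8717.7990.
t ≈ 23.8844.

23.88 years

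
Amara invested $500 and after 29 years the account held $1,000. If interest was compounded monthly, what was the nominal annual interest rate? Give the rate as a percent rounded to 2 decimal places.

2.39%

(1 + r/12)^348 = 1,000/500 = 2.
1 + r/12 = 2^(1/348) ≈ 1.001994, so r/12 ≈ 0.00199379.
r ≈ 12·0.00199379 = 2.39254%.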